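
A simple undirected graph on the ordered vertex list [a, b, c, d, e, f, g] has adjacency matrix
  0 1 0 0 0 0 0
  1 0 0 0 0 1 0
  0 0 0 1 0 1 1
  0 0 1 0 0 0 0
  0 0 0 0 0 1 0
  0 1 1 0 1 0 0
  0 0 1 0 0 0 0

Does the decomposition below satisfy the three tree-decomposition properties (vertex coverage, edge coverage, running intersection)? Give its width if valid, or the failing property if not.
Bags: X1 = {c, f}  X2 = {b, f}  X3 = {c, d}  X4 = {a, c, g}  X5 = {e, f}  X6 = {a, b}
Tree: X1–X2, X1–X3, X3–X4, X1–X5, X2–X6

No — bags containing vertex a are not connected in the tree.

A tree decomposition must satisfy three properties: every vertex lies in some bag; for every edge, both endpoints lie together in some bag; and for every vertex, the bags containing it form a connected subtree. Here bags containing vertex a are not connected in the tree, so the decomposition is invalid.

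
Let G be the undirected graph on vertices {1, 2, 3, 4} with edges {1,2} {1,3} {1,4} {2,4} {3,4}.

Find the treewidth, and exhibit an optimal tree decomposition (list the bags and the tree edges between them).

Every bag has size at most 3, so the width is 3 − 1 = 2 and tw(G) ≤ 2. On the other hand G contains the 3-clique {1, 2, 4}. A clique must lie in a single bag of any decomposition, so no decomposition can have width below 2. The upper and lower bounds meet at 2, so that is the treewidth.

Treewidth 2.
One such decomposition:
Bags: B1 = {1, 3, 4}  B2 = {1, 2, 4}
Tree: B1–B2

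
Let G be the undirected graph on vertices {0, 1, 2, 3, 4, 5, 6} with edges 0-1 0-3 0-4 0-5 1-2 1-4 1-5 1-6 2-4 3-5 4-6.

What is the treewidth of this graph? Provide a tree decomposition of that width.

Treewidth 2.
One such decomposition:
Bags: B1 = {0, 1, 5}  B2 = {0, 1, 4}  B3 = {0, 3, 5}  B4 = {1, 4, 6}  B5 = {1, 2, 4}
Tree: B1–B2, B1–B3, B2–B4, B2–B5

Every bag has size at most 3, so the width is 3 − 1 = 2 and tw(G) ≤ 2. On the other hand G contains the 3-clique {0, 1, 4}. A clique must lie in a single bag of any decomposition, so no decomposition can have width below 2. The upper and lower bounds meet at 2, so that is the treewidth.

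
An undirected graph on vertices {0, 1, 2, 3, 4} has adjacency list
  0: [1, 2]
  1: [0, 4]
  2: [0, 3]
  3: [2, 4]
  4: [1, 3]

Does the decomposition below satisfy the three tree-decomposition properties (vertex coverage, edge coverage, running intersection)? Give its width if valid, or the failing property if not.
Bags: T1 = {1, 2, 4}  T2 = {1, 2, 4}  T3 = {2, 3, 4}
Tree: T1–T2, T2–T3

A tree decomposition must satisfy three properties: every vertex lies in some bag; for every edge, both endpoints lie together in some bag; and for every vertex, the bags containing it form a connected subtree. Here vertex 0 appears in no bag, so the decomposition is invalid.

No — vertex 0 appears in no bag.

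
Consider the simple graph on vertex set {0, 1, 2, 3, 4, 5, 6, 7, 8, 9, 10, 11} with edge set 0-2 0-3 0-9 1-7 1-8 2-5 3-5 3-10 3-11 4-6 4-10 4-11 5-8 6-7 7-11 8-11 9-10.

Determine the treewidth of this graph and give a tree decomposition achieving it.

Every bag has size at most 4, so the width is 4 − 1 = 3 and tw(G) ≤ 3. For the lower bound: the 4 vertex sets {1,6,7}, {4}, {11}, {3,5,8,10} are disjoint, each induces a connected subgraph, and every pair is joined by at least one edge of G. Contracting each set to a single vertex therefore yields K_{4} as a minor, and since treewidth is minor-monotone, tw(G) ≥ tw(K_{4}) = 3. Therefore the treewidth is 3.

Treewidth 3.
Bags: B1 = {1, 4, 6, 7}  B2 = {1, 4, 7, 11}  B3 = {1, 4, 8, 11}  B4 = {4, 8, 10, 11}  B5 = {3, 8, 10, 11}  B6 = {3, 5, 8, 10}  B7 = {3, 5, 9, 10}  B8 = {0, 3, 5, 9}  B9 = {0, 2, 5, 9}
Tree: B1–B2, B2–B3, B3–B4, B4–B5, B5–B6, B6–B7, B7–B8, B8–B9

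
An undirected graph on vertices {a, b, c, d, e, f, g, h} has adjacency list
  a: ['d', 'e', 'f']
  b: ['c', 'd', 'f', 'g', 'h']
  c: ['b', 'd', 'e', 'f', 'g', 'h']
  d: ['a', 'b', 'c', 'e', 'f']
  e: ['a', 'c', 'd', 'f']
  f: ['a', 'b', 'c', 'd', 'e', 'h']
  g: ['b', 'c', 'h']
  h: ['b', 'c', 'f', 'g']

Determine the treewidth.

A width-3 tree decomposition is:
Bags: B1 = {c, d, e, f}  B2 = {a, d, e, f}  B3 = {b, c, d, f}  B4 = {b, c, f, h}  B5 = {b, c, g, h}
Tree: B1–B2, B1–B3, B3–B4, B4–B5
Each bag holds 4 vertices, so the decomposition has width 3, which upper-bounds the treewidth. Conversely, {b, c, g, h} is a clique of size 4, and the vertices of any clique must share a bag in every tree decomposition; so some bag has ≥ 4 vertices and tw(G) ≥ 3. Hence tw(G) = 3 exactly.

3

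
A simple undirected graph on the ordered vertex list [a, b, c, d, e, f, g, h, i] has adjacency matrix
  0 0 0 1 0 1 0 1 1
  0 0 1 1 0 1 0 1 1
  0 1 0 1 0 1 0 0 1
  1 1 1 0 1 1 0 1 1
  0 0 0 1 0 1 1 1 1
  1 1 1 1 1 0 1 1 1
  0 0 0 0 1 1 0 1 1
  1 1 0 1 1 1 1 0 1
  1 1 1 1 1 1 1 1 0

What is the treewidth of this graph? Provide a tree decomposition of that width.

Treewidth 4.
Bags: B1 = {d, e, f, h, i}  B2 = {a, d, f, h, i}  B3 = {e, f, g, h, i}  B4 = {b, d, f, h, i}  B5 = {b, c, d, f, i}
Tree: B1–B2, B1–B3, B2–B4, B4–B5

Each bag holds 5 vertices, so the decomposition has width 4, which upper-bounds the treewidth. On the other hand G contains the 5-clique {d, e, f, h, i}. A clique must lie in a single bag of any decomposition, so no decomposition can have width below 4. Therefore the treewidth is 4.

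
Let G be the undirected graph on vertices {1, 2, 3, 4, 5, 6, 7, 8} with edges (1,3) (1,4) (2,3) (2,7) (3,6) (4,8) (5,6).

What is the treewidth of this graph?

1

A width-1 tree decomposition is:
Bags: B1 = {3, 6}  B2 = {2, 3}  B3 = {5, 6}  B4 = {1, 3}  B5 = {2, 7}  B6 = {1, 4}  B7 = {4, 8}
Tree: B1–B2, B1–B3, B2–B4, B2–B5, B4–B6, B6–B7
Each bag holds 2 vertices, so the decomposition has width 1, which upper-bounds the treewidth. Since G has at least one edge (e.g. 3–6), it is not an edgeless graph, so tw(G) ≥ 1. The upper and lower bounds meet at 1, so that is the treewidth.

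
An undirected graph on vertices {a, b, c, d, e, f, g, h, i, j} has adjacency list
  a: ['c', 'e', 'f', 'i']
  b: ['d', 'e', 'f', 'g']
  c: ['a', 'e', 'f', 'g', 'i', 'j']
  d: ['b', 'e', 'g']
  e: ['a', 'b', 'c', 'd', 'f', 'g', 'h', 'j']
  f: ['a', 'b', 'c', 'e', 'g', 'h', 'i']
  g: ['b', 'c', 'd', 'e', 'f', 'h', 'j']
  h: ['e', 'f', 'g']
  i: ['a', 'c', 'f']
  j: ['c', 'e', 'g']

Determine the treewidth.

3

A width-3 tree decomposition is:
Bags: B1 = {c, e, f, g}  B2 = {e, f, g, h}  B3 = {a, c, e, f}  B4 = {a, c, f, i}  B5 = {b, e, f, g}  B6 = {b, d, e, g}  B7 = {c, e, g, j}
Tree: B1–B2, B1–B3, B3–B4, B1–B5, B5–B6, B1–B7
The largest bag has 4 vertices, giving width 3; this decomposition certifies tw(G) ≤ 3. For the lower bound, the 4 vertices {b, d, e, g} are pairwise adjacent, and any tree decomposition puts a clique entirely inside one bag — forcing width ≥ 3. The upper and lower bounds meet at 3, so that is the treewidth.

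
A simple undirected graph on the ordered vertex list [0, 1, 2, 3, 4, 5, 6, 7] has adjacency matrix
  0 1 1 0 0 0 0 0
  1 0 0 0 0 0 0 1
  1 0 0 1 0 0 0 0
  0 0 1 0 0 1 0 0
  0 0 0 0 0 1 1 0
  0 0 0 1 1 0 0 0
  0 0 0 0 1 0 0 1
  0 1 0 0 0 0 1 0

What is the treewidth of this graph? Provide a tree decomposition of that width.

The largest bag has 3 vertices, giving width 2; this decomposition certifies tw(G) ≤ 2. The edges 6–4–5–3–2–0–1–7–6 form a cycle, so G is not a tree and its treewidth is at least 2. The upper and lower bounds meet at 2, so that is the treewidth.

Treewidth 2.
One optimal decomposition is:
Bags: B1 = {4, 5, 6}  B2 = {3, 5, 6}  B3 = {2, 3, 6}  B4 = {0, 2, 6}  B5 = {0, 1, 6}  B6 = {1, 6, 7}
Tree: B1–B2, B2–B3, B3–B4, B4–B5, B5–B6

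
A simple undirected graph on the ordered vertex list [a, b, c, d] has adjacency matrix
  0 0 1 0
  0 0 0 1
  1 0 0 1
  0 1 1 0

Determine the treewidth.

1

A width-1 tree decomposition is:
Bags: B1 = {c, d}  B2 = {a, c}  B3 = {b, d}
Tree: B1–B2, B1–B3
The largest bag has 2 vertices, giving width 1; this decomposition certifies tw(G) ≤ 1. Since G has at least one edge (e.g. c–d), it is not an edgeless graph, so tw(G) ≥ 1. Therefore the treewidth is 1.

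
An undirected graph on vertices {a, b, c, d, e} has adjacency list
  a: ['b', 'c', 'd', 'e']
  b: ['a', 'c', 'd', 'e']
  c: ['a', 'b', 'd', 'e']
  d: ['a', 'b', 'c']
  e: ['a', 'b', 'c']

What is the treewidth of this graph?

3

A width-3 tree decomposition is:
Bags: B1 = {a, b, c, d}  B2 = {a, b, c, e}
Tree: B1–B2
Each bag holds 4 vertices, so the decomposition has width 3, which upper-bounds the treewidth. For the lower bound, the 4 vertices {a, b, c, d} are pairwise adjacent, and any tree decomposition puts a clique entirely inside one bag — forcing width ≥ 3. Combining the bounds, tw(G) = 3.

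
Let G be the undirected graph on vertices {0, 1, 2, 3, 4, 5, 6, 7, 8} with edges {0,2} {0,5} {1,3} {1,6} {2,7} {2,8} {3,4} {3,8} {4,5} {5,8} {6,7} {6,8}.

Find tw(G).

A width-3 tree decomposition is:
Bags: B1 = {0, 2, 6, 7}  B2 = {0, 2, 6, 8}  B3 = {0, 5, 6, 8}  B4 = {1, 5, 6, 8}  B5 = {1, 3, 5, 8}  B6 = {1, 3, 4, 5}
Tree: B1–B2, B2–B3, B3–B4, B4–B5, B5–B6
Every bag has size at most 4, so the width is 4 − 1 = 3 and tw(G) ≤ 3. For the lower bound: the 4 vertex sets {0,2,7}, {6}, {8}, {1,3,4,5} are disjoint, each induces a connected subgraph, and every pair is joined by at least one edge of G. Contracting each set to a single vertex therefore yields K_{4} as a minor, and since treewidth is minor-monotone, tw(G) ≥ tw(K_{4}) = 3. The upper and lower bounds meet at 3, so that is the treewidth.

3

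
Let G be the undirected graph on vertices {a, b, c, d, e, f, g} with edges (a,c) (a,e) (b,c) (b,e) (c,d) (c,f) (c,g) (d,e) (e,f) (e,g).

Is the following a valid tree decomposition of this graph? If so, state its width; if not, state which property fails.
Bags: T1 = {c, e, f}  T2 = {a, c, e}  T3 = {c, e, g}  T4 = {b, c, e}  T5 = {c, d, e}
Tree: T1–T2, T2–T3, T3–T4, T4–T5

Yes; width 2.

Vertex coverage: the bags together contain {a, b, c, d, e, f, g}, the full vertex set. Edge coverage: each edge of G has both endpoints in at least one bag. Running intersection: for every vertex, the bags containing it form a connected subtree. All three properties hold, so this is a valid tree decomposition of width max|bag| − 1 = 2, and hence tw(G) ≤ 2.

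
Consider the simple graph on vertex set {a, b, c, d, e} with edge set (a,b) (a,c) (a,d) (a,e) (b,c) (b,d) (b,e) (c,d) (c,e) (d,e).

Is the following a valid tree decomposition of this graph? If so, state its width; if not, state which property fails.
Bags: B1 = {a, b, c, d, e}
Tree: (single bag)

Vertex coverage: the bags together contain {a, b, c, d, e}, the full vertex set. Edge coverage: each edge of G has both endpoints in at least one bag. Running intersection: for every vertex, the bags containing it form a connected subtree. All three properties hold, so this is a valid tree decomposition of width max|bag| − 1 = 4, and hence tw(G) ≤ 4.

Yes; width 4.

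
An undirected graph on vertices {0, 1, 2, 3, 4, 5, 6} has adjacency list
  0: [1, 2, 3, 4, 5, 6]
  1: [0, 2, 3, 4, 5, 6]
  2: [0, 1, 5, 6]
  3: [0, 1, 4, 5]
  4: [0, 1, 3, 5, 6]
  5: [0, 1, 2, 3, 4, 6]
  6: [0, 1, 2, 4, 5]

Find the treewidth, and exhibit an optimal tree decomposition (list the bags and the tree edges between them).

Each bag holds 5 vertices, so the decomposition has width 4, which upper-bounds the treewidth. For the lower bound, the 5 vertices {0, 1, 2, 5, 6} are pairwise adjacent, and any tree decomposition puts a clique entirely inside one bag — forcing width ≥ 4. Hence tw(G) = 4 exactly.

Treewidth 4.
One optimal decomposition is:
Bags: B1 = {0, 1, 4, 5, 6}  B2 = {0, 1, 3, 4, 5}  B3 = {0, 1, 2, 5, 6}
Tree: B1–B2, B1–B3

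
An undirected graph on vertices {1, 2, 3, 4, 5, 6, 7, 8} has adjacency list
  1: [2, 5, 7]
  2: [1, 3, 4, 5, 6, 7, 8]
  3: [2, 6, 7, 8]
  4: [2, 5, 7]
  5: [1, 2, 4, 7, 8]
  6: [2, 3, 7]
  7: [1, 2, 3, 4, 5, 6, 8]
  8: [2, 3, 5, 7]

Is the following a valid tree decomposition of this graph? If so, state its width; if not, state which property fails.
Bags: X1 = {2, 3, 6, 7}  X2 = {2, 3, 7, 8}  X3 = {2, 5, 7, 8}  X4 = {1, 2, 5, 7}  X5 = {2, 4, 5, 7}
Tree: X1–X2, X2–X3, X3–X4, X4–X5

Vertex coverage: the bags together contain {1, 2, 3, 4, 5, 6, 7, 8}, the full vertex set. Edge coverage: each edge of G has both endpoints in at least one bag. Running intersection: for every vertex, the bags containing it form a connected subtree. All three properties hold, so this is a valid tree decomposition of width max|bag| − 1 = 3, and hence tw(G) ≤ 3.

Yes; width 3.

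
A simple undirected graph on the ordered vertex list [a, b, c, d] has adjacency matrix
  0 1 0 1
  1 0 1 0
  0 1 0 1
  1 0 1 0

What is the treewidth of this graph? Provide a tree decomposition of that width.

Every bag has size at most 3, so the width is 3 − 1 = 2 and tw(G) ≤ 2. For the lower bound, G contains the cycle b–c–d–a–b, so G is not a forest; only forests have treewidth ≤ 1, hence tw(G) ≥ 2. Therefore the treewidth is 2.

Treewidth 2.
One such decomposition:
Bags: B1 = {b, c, d}  B2 = {a, b, d}
Tree: B1–B2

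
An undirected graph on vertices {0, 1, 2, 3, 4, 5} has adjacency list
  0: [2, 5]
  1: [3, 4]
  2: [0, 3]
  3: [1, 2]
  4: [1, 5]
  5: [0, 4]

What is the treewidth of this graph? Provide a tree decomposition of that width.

Treewidth 2.
One such decomposition:
Bags: B1 = {0, 4, 5}  B2 = {0, 2, 4}  B3 = {2, 3, 4}  B4 = {1, 3, 4}
Tree: B1–B2, B2–B3, B3–B4

Every bag has size at most 3, so the width is 3 − 1 = 2 and tw(G) ≤ 2. For the lower bound, G contains the cycle 4–5–0–2–3–1–4, so G is not a forest; only forests have treewidth ≤ 1, hence tw(G) ≥ 2. Combining the bounds, tw(G) = 2.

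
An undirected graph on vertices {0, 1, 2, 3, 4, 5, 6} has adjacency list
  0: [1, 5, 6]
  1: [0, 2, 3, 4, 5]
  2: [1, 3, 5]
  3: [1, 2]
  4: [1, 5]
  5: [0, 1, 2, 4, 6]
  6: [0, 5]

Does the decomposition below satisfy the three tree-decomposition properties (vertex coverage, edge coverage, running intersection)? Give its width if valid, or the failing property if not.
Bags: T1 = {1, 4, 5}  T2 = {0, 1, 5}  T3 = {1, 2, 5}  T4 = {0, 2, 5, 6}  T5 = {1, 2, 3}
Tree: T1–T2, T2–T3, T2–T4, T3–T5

No — bags containing vertex 2 are not connected in the tree.

A tree decomposition must satisfy three properties: every vertex lies in some bag; for every edge, both endpoints lie together in some bag; and for every vertex, the bags containing it form a connected subtree. Here bags containing vertex 2 are not connected in the tree, so the decomposition is invalid.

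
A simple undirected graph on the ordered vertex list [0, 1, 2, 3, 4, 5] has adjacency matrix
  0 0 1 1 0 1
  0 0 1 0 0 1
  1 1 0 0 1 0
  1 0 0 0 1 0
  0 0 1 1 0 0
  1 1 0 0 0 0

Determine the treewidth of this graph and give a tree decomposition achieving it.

Each bag holds 3 vertices, so the decomposition has width 2, which upper-bounds the treewidth. The edges 3–4–2–0–3 form a cycle, so G is not a tree and its treewidth is at least 2. Combining the bounds, tw(G) = 2.

Treewidth 2.
Bags: B1 = {0, 3, 4}  B2 = {0, 2, 4}  B3 = {0, 2, 5}  B4 = {1, 2, 5}
Tree: B1–B2, B2–B3, B3–B4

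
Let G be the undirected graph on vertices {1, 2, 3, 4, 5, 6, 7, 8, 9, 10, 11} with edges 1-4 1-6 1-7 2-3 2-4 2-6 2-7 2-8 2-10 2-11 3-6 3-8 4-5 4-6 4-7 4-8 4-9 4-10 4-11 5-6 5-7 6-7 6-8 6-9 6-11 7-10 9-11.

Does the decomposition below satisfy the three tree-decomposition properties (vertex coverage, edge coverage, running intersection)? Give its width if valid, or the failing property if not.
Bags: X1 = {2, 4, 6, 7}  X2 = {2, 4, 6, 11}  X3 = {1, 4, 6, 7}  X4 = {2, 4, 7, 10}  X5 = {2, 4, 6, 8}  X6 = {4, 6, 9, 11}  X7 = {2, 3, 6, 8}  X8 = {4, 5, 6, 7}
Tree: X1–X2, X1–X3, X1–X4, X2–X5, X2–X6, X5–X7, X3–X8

Yes; width 3.

Vertex coverage: the bags together contain {1, 2, 3, 4, 5, 6, 7, 8, 9, 10, 11}, the full vertex set. Edge coverage: each edge of G has both endpoints in at least one bag. Running intersection: for every vertex, the bags containing it form a connected subtree. All three properties hold, so this is a valid tree decomposition of width max|bag| − 1 = 3, and hence tw(G) ≤ 3.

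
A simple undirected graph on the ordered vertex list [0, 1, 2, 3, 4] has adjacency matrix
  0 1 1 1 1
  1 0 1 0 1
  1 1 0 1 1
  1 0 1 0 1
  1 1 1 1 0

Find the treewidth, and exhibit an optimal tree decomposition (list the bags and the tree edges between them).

Each bag holds 4 vertices, so the decomposition has width 3, which upper-bounds the treewidth. For the lower bound, the 4 vertices {0, 1, 2, 4} are pairwise adjacent, and any tree decomposition puts a clique entirely inside one bag — forcing width ≥ 3. Therefore the treewidth is 3.

Treewidth 3.
One optimal decomposition is:
Bags: B1 = {0, 2, 3, 4}  B2 = {0, 1, 2, 4}
Tree: B1–B2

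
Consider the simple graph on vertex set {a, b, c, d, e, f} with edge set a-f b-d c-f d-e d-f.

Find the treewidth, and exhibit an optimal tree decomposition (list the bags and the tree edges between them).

Each bag holds 2 vertices, so the decomposition has width 1, which upper-bounds the treewidth. G has an edge, so its treewidth is at least 1. Hence tw(G) = 1 exactly.

Treewidth 1.
One such decomposition:
Bags: B1 = {d, f}  B2 = {b, d}  B3 = {d, e}  B4 = {a, f}  B5 = {c, f}
Tree: B1–B2, B1–B3, B1–B4, B1–B5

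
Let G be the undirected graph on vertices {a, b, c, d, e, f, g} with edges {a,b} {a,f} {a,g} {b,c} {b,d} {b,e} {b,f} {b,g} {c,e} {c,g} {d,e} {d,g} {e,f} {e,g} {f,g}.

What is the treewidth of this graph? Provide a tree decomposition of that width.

Treewidth 3.
One such decomposition:
Bags: B1 = {b, e, f, g}  B2 = {a, b, f, g}  B3 = {b, d, e, g}  B4 = {b, c, e, g}
Tree: B1–B2, B1–B3, B3–B4

Every bag has size at most 4, so the width is 4 − 1 = 3 and tw(G) ≤ 3. For the lower bound, the 4 vertices {b, d, e, g} are pairwise adjacent, and any tree decomposition puts a clique entirely inside one bag — forcing width ≥ 3. The upper and lower bounds meet at 3, so that is the treewidth.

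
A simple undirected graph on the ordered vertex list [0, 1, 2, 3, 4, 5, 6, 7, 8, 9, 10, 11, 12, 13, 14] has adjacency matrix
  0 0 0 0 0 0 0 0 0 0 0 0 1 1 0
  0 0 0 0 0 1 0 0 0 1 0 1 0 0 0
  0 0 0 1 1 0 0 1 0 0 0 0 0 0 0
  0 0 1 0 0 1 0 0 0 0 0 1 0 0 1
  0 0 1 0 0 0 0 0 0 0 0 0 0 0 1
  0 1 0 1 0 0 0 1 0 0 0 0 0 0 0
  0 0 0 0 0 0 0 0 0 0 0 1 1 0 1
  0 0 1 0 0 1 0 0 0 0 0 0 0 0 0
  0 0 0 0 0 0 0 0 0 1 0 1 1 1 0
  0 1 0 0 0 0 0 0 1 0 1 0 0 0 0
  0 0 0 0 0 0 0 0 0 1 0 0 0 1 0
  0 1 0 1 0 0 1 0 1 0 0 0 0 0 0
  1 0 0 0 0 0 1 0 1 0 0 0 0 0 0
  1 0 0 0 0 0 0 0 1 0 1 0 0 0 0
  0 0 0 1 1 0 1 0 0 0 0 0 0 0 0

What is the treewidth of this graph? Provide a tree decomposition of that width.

Treewidth 3.
Bags: B1 = {0, 9, 10, 13}  B2 = {0, 8, 9, 13}  B3 = {0, 8, 9, 12}  B4 = {1, 8, 9, 12}  B5 = {1, 8, 11, 12}  B6 = {1, 6, 11, 12}  B7 = {1, 5, 6, 11}  B8 = {3, 5, 6, 11}  B9 = {3, 5, 6, 14}  B10 = {3, 5, 7, 14}  B11 = {2, 3, 7, 14}  B12 = {2, 4, 7, 14}
Tree: B1–B2, B2–B3, B3–B4, B4–B5, B5–B6, B6–B7, B7–B8, B8–B9, B9–B10, B10–B11, B11–B12

Each bag holds 4 vertices, so the decomposition has width 3, which upper-bounds the treewidth. For the lower bound: the 4 vertex sets {0,10,13}, {9}, {8}, {1,6,11,12} are disjoint, each induces a connected subgraph, and every pair is joined by at least one edge of G. Contracting each set to a single vertex therefore yields K_{4} as a minor, and since treewidth is minor-monotone, tw(G) ≥ tw(K_{4}) = 3. Hence tw(G) = 3 exactly.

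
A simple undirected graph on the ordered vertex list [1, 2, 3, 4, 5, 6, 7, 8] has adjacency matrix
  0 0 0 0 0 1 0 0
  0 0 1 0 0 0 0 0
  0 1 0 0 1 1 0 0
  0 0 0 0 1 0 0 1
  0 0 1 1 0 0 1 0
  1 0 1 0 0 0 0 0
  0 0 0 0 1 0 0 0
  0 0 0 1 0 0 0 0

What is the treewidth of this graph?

1

A width-1 tree decomposition is:
Bags: B1 = {3, 5}  B2 = {3, 6}  B3 = {2, 3}  B4 = {4, 5}  B5 = {5, 7}  B6 = {4, 8}  B7 = {1, 6}
Tree: B1–B2, B1–B3, B1–B4, B4–B5, B4–B6, B2–B7
Each bag holds 2 vertices, so the decomposition has width 1, which upper-bounds the treewidth. Any graph with an edge has treewidth ≥ 1, and G has the edge 3–5. Hence tw(G) = 1 exactly.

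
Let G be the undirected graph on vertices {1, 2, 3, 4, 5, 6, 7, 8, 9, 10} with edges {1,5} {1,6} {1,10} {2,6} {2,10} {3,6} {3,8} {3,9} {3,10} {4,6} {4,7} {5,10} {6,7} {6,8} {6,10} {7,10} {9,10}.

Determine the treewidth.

2

A width-2 tree decomposition is:
Bags: B1 = {6, 7, 10}  B2 = {3, 6, 10}  B3 = {1, 6, 10}  B4 = {3, 9, 10}  B5 = {4, 6, 7}  B6 = {3, 6, 8}  B7 = {1, 5, 10}  B8 = {2, 6, 10}
Tree: B1–B2, B1–B3, B2–B4, B1–B5, B2–B6, B3–B7, B2–B8
The largest bag has 3 vertices, giving width 2; this decomposition certifies tw(G) ≤ 2. On the other hand G contains the 3-clique {3, 9, 10}. A clique must lie in a single bag of any decomposition, so no decomposition can have width below 2. Combining the bounds, tw(G) = 2.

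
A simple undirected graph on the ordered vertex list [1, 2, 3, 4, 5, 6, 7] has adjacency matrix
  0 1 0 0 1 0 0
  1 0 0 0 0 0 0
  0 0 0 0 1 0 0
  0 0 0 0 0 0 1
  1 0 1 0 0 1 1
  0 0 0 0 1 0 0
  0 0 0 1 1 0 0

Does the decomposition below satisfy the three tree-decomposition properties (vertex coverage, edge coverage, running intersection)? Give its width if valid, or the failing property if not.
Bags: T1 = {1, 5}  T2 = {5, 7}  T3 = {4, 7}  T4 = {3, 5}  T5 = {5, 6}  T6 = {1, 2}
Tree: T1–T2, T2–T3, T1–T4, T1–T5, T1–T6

Checking the three conditions: (i) the bags cover all of {1, 2, 3, 4, 5, 6, 7}; (ii) for each edge, some bag contains both endpoints; (iii) the bags containing any fixed vertex form a subtree. All hold, so the decomposition is valid with width 2 − 1 = 1.

Yes; width 1.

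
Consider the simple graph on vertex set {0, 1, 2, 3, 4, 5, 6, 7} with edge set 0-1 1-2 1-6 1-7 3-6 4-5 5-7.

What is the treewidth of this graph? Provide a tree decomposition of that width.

Treewidth 1.
Bags: B1 = {1, 2}  B2 = {1, 7}  B3 = {5, 7}  B4 = {1, 6}  B5 = {4, 5}  B6 = {3, 6}  B7 = {0, 1}
Tree: B1–B2, B2–B3, B1–B4, B3–B5, B4–B6, B2–B7

Each bag holds 2 vertices, so the decomposition has width 1, which upper-bounds the treewidth. Any graph with an edge has treewidth ≥ 1, and G has the edge 1–2. Combining the bounds, tw(G) = 1.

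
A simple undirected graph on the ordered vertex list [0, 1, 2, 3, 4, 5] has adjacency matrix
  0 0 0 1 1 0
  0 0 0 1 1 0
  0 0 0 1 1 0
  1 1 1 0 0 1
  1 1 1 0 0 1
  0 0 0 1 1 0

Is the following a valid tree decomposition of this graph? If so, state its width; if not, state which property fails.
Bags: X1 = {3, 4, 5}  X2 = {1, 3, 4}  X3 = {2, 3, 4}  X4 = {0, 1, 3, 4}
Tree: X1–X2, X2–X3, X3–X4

A tree decomposition must satisfy three properties: every vertex lies in some bag; for every edge, both endpoints lie together in some bag; and for every vertex, the bags containing it form a connected subtree. Here bags containing vertex 1 are not connected in the tree, so the decomposition is invalid.

No — bags containing vertex 1 are not connected in the tree.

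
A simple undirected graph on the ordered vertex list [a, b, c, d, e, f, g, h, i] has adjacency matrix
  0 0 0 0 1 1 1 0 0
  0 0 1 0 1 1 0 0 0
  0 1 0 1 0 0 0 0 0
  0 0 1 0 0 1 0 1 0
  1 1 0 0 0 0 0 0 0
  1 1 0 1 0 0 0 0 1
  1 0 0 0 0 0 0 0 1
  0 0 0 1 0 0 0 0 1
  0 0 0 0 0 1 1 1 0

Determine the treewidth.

3

A width-3 tree decomposition is:
Bags: B1 = {b, c, d, e}  B2 = {b, d, e, f}  B3 = {a, d, e, f}  B4 = {a, d, f, h}  B5 = {a, f, h, i}  B6 = {a, g, h, i}
Tree: B1–B2, B2–B3, B3–B4, B4–B5, B5–B6
Each bag holds 4 vertices, so the decomposition has width 3, which upper-bounds the treewidth. For the lower bound: the 4 vertex sets {b,c,e}, {d}, {f}, {a,g,h,i} are disjoint, each induces a connected subgraph, and every pair is joined by at least one edge of G. Contracting each set to a single vertex therefore yields K_{4} as a minor, and since treewidth is minor-monotone, tw(G) ≥ tw(K_{4}) = 3. Therefore the treewidth is 3.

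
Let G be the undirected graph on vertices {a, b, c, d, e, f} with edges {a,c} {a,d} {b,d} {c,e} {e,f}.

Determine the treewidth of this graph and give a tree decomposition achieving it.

Treewidth 1.
One such decomposition:
Bags: B1 = {b, d}  B2 = {a, d}  B3 = {a, c}  B4 = {c, e}  B5 = {e, f}
Tree: B1–B2, B2–B3, B3–B4, B4–B5

Every bag has size at most 2, so the width is 2 − 1 = 1 and tw(G) ≤ 1. Any graph with an edge has treewidth ≥ 1, and G has the edge b–d. Hence tw(G) = 1 exactly.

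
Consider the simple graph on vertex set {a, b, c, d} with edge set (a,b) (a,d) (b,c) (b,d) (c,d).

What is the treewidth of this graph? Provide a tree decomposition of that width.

Every bag has size at most 3, so the width is 3 − 1 = 2 and tw(G) ≤ 2. On the other hand G contains the 3-clique {b, c, d}. A clique must lie in a single bag of any decomposition, so no decomposition can have width below 2. The upper and lower bounds meet at 2, so that is the treewidth.

Treewidth 2.
Bags: B1 = {a, b, d}  B2 = {b, c, d}
Tree: B1–B2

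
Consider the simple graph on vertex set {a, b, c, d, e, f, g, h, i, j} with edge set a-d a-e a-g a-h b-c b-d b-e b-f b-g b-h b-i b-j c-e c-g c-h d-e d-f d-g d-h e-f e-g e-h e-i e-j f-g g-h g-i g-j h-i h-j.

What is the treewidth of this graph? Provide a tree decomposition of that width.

Treewidth 4.
Bags: B1 = {b, d, e, g, h}  B2 = {b, e, g, h, j}  B3 = {a, d, e, g, h}  B4 = {b, e, g, h, i}  B5 = {b, c, e, g, h}  B6 = {b, d, e, f, g}
Tree: B1–B2, B1–B3, B1–B4, B2–B5, B1–B6

Each bag holds 5 vertices, so the decomposition has width 4, which upper-bounds the treewidth. For the lower bound, the 5 vertices {a, d, e, g, h} are pairwise adjacent, and any tree decomposition puts a clique entirely inside one bag — forcing width ≥ 4. Therefore the treewidth is 4.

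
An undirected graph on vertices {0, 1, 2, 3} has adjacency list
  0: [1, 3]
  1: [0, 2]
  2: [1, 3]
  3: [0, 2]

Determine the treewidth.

2

A width-2 tree decomposition is:
Bags: B1 = {0, 1, 2}  B2 = {0, 2, 3}
Tree: B1–B2
Every bag has size at most 3, so the width is 3 − 1 = 2 and tw(G) ≤ 2. The edges 0–1–2–3–0 form a cycle, so G is not a tree and its treewidth is at least 2. Combining the bounds, tw(G) = 2.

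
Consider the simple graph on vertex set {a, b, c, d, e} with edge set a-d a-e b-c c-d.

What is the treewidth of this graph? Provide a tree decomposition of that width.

Treewidth 1.
One such decomposition:
Bags: B1 = {a, e}  B2 = {a, d}  B3 = {c, d}  B4 = {b, c}
Tree: B1–B2, B2–B3, B3–B4

Every bag has size at most 2, so the width is 2 − 1 = 1 and tw(G) ≤ 1. G has an edge, so its treewidth is at least 1. Therefore the treewidth is 1.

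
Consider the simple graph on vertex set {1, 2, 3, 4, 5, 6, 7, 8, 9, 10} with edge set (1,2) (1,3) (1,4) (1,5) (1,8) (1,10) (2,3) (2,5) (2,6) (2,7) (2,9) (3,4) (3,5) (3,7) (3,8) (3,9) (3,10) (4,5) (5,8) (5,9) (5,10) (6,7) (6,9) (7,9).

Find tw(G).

A width-3 tree decomposition is:
Bags: B1 = {1, 2, 3, 5}  B2 = {2, 3, 5, 9}  B3 = {2, 3, 7, 9}  B4 = {1, 3, 5, 10}  B5 = {1, 3, 4, 5}  B6 = {2, 6, 7, 9}  B7 = {1, 3, 5, 8}
Tree: B1–B2, B2–B3, B1–B4, B1–B5, B3–B6, B4–B7
Each bag holds 4 vertices, so the decomposition has width 3, which upper-bounds the treewidth. For the lower bound, the 4 vertices {1, 3, 5, 8} are pairwise adjacent, and any tree decomposition puts a clique entirely inside one bag — forcing width ≥ 3. Hence tw(G) = 3 exactly.

3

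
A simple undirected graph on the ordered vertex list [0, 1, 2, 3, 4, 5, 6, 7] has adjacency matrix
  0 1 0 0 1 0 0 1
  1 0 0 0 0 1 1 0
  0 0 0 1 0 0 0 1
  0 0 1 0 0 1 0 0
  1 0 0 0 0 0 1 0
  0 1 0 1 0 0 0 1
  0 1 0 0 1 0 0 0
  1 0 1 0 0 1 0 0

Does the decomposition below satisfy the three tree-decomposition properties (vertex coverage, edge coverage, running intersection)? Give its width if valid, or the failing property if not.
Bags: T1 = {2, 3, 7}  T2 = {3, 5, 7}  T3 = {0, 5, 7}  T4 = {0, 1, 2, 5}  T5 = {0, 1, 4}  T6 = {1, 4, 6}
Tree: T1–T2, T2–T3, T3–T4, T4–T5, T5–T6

No — bags containing vertex 2 are not connected in the tree.

A tree decomposition must satisfy three properties: every vertex lies in some bag; for every edge, both endpoints lie together in some bag; and for every vertex, the bags containing it form a connected subtree. Here bags containing vertex 2 are not connected in the tree, so the decomposition is invalid.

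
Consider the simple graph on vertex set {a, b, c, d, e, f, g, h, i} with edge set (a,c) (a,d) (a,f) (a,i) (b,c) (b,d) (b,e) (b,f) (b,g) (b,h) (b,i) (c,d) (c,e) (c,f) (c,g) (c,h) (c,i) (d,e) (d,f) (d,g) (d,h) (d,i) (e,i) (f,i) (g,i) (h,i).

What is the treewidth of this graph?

A width-4 tree decomposition is:
Bags: B1 = {b, c, d, f, i}  B2 = {b, c, d, h, i}  B3 = {b, c, d, e, i}  B4 = {b, c, d, g, i}  B5 = {a, c, d, f, i}
Tree: B1–B2, B1–B3, B3–B4, B1–B5
Each bag holds 5 vertices, so the decomposition has width 4, which upper-bounds the treewidth. For the lower bound, the 5 vertices {a, c, d, f, i} are pairwise adjacent, and any tree decomposition puts a clique entirely inside one bag — forcing width ≥ 4. Therefore the treewidth is 4.

4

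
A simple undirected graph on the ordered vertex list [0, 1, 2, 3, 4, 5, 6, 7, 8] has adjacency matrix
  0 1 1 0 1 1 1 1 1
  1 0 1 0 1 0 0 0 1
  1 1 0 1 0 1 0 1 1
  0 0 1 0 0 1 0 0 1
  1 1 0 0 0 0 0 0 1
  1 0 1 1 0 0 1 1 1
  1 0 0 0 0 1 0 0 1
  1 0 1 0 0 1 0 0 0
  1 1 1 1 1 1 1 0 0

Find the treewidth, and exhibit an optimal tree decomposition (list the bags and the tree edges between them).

The largest bag has 4 vertices, giving width 3; this decomposition certifies tw(G) ≤ 3. For the lower bound, the 4 vertices {0, 1, 2, 8} are pairwise adjacent, and any tree decomposition puts a clique entirely inside one bag — forcing width ≥ 3. The upper and lower bounds meet at 3, so that is the treewidth.

Treewidth 3.
One optimal decomposition is:
Bags: B1 = {2, 3, 5, 8}  B2 = {0, 2, 5, 8}  B3 = {0, 5, 6, 8}  B4 = {0, 2, 5, 7}  B5 = {0, 1, 2, 8}  B6 = {0, 1, 4, 8}
Tree: B1–B2, B2–B3, B2–B4, B2–B5, B5–B6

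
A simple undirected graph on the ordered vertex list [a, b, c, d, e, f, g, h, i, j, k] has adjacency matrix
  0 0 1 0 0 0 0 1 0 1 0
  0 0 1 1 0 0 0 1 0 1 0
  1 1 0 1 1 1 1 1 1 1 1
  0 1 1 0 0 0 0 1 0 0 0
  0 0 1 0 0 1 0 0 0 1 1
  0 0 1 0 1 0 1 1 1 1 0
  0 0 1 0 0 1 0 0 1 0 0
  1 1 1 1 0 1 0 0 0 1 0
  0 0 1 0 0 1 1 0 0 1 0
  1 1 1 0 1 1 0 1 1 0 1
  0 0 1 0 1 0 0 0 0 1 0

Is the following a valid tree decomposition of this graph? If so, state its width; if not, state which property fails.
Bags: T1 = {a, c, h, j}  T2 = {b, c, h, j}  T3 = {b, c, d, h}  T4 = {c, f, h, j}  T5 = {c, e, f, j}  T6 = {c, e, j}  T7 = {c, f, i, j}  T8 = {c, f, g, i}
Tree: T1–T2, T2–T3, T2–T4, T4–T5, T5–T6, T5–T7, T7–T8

No — vertex k appears in no bag.

A tree decomposition must satisfy three properties: every vertex lies in some bag; for every edge, both endpoints lie together in some bag; and for every vertex, the bags containing it form a connected subtree. Here vertex k appears in no bag, so the decomposition is invalid.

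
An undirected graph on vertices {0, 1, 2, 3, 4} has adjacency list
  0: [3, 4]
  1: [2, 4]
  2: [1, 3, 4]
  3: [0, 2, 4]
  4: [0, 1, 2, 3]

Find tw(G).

A width-2 tree decomposition is:
Bags: B1 = {2, 3, 4}  B2 = {0, 3, 4}  B3 = {1, 2, 4}
Tree: B1–B2, B1–B3
The largest bag has 3 vertices, giving width 2; this decomposition certifies tw(G) ≤ 2. Conversely, {0, 3, 4} is a clique of size 3, and the vertices of any clique must share a bag in every tree decomposition; so some bag has ≥ 3 vertices and tw(G) ≥ 2. Hence tw(G) = 2 exactly.

2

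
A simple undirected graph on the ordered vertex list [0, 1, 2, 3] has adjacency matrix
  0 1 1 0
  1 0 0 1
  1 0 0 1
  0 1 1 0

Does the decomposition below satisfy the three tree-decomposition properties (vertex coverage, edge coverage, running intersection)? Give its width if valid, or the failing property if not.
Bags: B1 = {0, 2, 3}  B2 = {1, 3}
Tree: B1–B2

A tree decomposition must satisfy three properties: every vertex lies in some bag; for every edge, both endpoints lie together in some bag; and for every vertex, the bags containing it form a connected subtree. Here edge (0,1) lies in no bag, so the decomposition is invalid.

No — edge (0,1) lies in no bag.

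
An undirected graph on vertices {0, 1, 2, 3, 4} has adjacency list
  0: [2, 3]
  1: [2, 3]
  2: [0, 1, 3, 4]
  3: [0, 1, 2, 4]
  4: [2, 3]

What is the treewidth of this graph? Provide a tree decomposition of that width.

Every bag has size at most 3, so the width is 3 − 1 = 2 and tw(G) ≤ 2. Conversely, {0, 2, 3} is a clique of size 3, and the vertices of any clique must share a bag in every tree decomposition; so some bag has ≥ 3 vertices and tw(G) ≥ 2. Hence tw(G) = 2 exactly.

Treewidth 2.
One optimal decomposition is:
Bags: B1 = {0, 2, 3}  B2 = {2, 3, 4}  B3 = {1, 2, 3}
Tree: B1–B2, B1–B3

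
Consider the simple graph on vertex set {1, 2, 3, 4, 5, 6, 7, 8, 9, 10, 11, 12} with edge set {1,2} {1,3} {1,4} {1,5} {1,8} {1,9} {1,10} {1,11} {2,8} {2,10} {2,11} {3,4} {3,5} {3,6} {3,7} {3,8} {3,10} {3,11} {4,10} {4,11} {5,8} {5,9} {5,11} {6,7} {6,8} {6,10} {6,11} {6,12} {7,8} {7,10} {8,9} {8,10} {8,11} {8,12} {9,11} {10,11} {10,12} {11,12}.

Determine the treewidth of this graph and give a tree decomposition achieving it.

Treewidth 4.
Bags: B1 = {1, 3, 8, 10, 11}  B2 = {3, 6, 8, 10, 11}  B3 = {1, 3, 5, 8, 11}  B4 = {1, 2, 8, 10, 11}  B5 = {6, 8, 10, 11, 12}  B6 = {1, 3, 4, 10, 11}  B7 = {1, 5, 8, 9, 11}  B8 = {3, 6, 7, 8, 10}
Tree: B1–B2, B1–B3, B1–B4, B2–B5, B1–B6, B3–B7, B2–B8

Each bag holds 5 vertices, so the decomposition has width 4, which upper-bounds the treewidth. Conversely, {1, 5, 8, 9, 11} is a clique of size 5, and the vertices of any clique must share a bag in every tree decomposition; so some bag has ≥ 5 vertices and tw(G) ≥ 4. Hence tw(G) = 4 exactly.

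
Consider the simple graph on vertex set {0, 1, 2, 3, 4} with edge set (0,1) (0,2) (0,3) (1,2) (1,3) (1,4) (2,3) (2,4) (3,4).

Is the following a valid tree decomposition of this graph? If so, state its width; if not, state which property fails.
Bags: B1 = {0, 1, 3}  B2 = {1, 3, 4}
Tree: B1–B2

A tree decomposition must satisfy three properties: every vertex lies in some bag; for every edge, both endpoints lie together in some bag; and for every vertex, the bags containing it form a connected subtree. Here vertex 2 appears in no bag, so the decomposition is invalid.

No — vertex 2 appears in no bag.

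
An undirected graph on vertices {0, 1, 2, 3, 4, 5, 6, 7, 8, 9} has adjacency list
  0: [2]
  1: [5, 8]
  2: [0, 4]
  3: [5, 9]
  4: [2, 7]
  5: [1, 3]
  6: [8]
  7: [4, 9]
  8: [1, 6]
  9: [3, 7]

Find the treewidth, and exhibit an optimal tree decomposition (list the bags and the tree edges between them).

Treewidth 1.
Bags: B1 = {6, 8}  B2 = {1, 8}  B3 = {1, 5}  B4 = {3, 5}  B5 = {3, 9}  B6 = {7, 9}  B7 = {4, 7}  B8 = {2, 4}  B9 = {0, 2}
Tree: B1–B2, B2–B3, B3–B4, B4–B5, B5–B6, B6–B7, B7–B8, B8–B9

Each bag holds 2 vertices, so the decomposition has width 1, which upper-bounds the treewidth. Any graph with an edge has treewidth ≥ 1, and G has the edge 6–8. Therefore the treewidth is 1.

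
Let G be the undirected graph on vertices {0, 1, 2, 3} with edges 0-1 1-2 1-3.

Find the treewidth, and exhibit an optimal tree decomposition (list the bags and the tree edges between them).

The largest bag has 2 vertices, giving width 1; this decomposition certifies tw(G) ≤ 1. Any graph with an edge has treewidth ≥ 1, and G has the edge 1–3. Therefore the treewidth is 1.

Treewidth 1.
One optimal decomposition is:
Bags: B1 = {1, 3}  B2 = {0, 1}  B3 = {1, 2}
Tree: B1–B2, B1–B3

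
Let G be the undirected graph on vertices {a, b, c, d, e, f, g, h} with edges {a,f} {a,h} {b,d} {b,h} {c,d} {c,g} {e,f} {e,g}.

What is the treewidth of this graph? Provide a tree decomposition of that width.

Each bag holds 3 vertices, so the decomposition has width 2, which upper-bounds the treewidth. Since h–b–d–c–g–e–f–a–h is a cycle in G, G is not acyclic. Forests are exactly the graphs of treewidth ≤ 1, so tw(G) ≥ 2. Combining the bounds, tw(G) = 2.

Treewidth 2.
One optimal decomposition is:
Bags: B1 = {b, d, h}  B2 = {c, d, h}  B3 = {c, g, h}  B4 = {e, g, h}  B5 = {e, f, h}  B6 = {a, f, h}
Tree: B1–B2, B2–B3, B3–B4, B4–B5, B5–B6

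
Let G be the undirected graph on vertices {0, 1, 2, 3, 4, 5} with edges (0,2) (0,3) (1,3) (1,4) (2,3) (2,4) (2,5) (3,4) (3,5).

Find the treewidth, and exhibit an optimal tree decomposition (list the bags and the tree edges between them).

The largest bag has 3 vertices, giving width 2; this decomposition certifies tw(G) ≤ 2. On the other hand G contains the 3-clique {1, 3, 4}. A clique must lie in a single bag of any decomposition, so no decomposition can have width below 2. Therefore the treewidth is 2.

Treewidth 2.
One such decomposition:
Bags: B1 = {2, 3, 4}  B2 = {0, 2, 3}  B3 = {2, 3, 5}  B4 = {1, 3, 4}
Tree: B1–B2, B2–B3, B1–B4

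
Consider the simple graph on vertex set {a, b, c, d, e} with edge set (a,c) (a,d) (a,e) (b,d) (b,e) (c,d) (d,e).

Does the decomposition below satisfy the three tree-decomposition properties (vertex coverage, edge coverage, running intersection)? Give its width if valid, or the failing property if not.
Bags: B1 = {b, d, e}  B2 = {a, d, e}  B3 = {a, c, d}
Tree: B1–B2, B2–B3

Yes; width 2.

Every vertex of G appears in some bag (union = {a, b, c, d, e}); every edge is covered by a bag; and for each vertex v the set of bags containing v is connected in the bag tree. The decomposition is therefore valid. The largest bag has 3 vertices, so the width is 2.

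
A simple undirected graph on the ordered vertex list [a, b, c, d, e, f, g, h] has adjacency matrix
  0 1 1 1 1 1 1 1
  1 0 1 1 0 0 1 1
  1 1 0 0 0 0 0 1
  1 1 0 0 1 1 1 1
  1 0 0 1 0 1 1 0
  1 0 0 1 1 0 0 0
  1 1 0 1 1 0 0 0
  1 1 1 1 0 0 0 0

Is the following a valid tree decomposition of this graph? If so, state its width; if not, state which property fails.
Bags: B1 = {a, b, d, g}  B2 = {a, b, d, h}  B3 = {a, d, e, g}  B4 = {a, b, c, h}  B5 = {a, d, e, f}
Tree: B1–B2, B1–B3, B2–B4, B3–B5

Checking the three conditions: (i) the bags cover all of {a, b, c, d, e, f, g, h}; (ii) for each edge, some bag contains both endpoints; (iii) the bags containing any fixed vertex form a subtree. All hold, so the decomposition is valid with width 4 − 1 = 3.

Yes; width 3.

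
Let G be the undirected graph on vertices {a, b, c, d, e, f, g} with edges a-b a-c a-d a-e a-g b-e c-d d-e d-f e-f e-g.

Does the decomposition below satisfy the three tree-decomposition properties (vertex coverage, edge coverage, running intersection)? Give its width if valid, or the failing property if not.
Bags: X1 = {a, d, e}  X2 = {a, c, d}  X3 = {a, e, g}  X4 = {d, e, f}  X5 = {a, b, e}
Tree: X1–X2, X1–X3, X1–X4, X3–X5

Every vertex of G appears in some bag (union = {a, b, c, d, e, f, g}); every edge is covered by a bag; and for each vertex v the set of bags containing v is connected in the bag tree. The decomposition is therefore valid. The largest bag has 3 vertices, so the width is 2.

Yes; width 2.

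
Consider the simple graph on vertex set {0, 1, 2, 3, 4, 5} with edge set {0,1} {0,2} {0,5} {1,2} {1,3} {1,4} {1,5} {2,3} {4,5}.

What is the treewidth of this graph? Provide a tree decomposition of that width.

Each bag holds 3 vertices, so the decomposition has width 2, which upper-bounds the treewidth. For the lower bound, the 3 vertices {0, 1, 2} are pairwise adjacent, and any tree decomposition puts a clique entirely inside one bag — forcing width ≥ 2. Therefore the treewidth is 2.

Treewidth 2.
Bags: B1 = {0, 1, 5}  B2 = {0, 1, 2}  B3 = {1, 2, 3}  B4 = {1, 4, 5}
Tree: B1–B2, B2–B3, B1–B4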